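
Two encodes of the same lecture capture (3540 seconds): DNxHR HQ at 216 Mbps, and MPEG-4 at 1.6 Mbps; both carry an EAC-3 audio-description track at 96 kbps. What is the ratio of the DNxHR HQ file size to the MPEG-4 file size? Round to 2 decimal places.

Audio: 96 kbps = 0.096 Mbps.
DNxHR HQ: 216.096 Mbps × 3540 s = 764979.8 Mb = 89.055 GiB.
MPEG-4: 1.696 Mbps × 3540 s = 6003.8 Mb = 0.699 GiB.
Ratio: 89.055 / 0.699 = 127.415.

127.42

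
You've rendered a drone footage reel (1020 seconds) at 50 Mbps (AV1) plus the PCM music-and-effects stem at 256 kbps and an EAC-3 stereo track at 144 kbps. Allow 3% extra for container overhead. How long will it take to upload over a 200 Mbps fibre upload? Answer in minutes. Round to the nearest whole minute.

4 minutes

Audio total: 256 + 144 = 400 kbps = 0.400 Mbps.
Total bitrate: 50.400 Mbps.
File: 50.400 Mbps × 1020 s = 51408.0 Mb.
With 3% container overhead: ×1.03. → 52950.2 Mb.
At 200 Mbps: 52950.2 / 200 = 264.8 s ≈ 4.41 minutes.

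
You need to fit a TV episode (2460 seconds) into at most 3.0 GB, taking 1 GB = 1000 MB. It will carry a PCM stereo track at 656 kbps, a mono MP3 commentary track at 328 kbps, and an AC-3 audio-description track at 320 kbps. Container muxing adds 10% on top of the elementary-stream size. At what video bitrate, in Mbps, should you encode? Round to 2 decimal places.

Budget: 3.0 GB = 24000.0 Mb.
Stream payload after overhead: 24000.0 / 1.10 = 21818.2 Mb.
Total bitrate budget: 21818.2 Mb / 2460 s = 8.869 Mbps.
Audio total: 656 + 328 + 320 = 1304 kbps = 1.304 Mbps.
Video: 8.869 − 1.304 = 7.565 Mbps.

7.57 Mbps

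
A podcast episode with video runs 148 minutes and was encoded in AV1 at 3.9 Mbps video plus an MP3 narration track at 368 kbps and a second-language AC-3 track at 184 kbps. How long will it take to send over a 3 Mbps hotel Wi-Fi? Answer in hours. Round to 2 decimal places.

148 min = 8880 s
Audio total: 368 + 184 = 552 kbps = 0.552 Mbps.
Total bitrate: 4.452 Mbps.
File: 4.452 Mbps × 8880 s = 39533.8 Mb.
At 3 Mbps: 39533.8 / 3 = 13177.9 s ≈ 3.66 hours.

3.66 hours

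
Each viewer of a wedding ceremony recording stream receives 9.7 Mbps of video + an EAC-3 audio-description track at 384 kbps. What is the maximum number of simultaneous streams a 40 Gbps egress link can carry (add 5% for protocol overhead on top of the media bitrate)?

Audio: 384 kbps = 0.384 Mbps.
Per-viewer media rate: 10.084 Mbps.
On the wire with 5% overhead: 10.588 Mbps.
40 Gbps = 40,000 Mbps; 40,000 / 10.588 = 3777.79 → 3777 viewers.

3777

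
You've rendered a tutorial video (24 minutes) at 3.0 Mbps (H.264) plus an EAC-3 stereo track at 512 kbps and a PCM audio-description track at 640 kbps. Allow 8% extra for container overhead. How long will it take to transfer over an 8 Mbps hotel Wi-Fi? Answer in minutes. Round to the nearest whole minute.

24 min = 1440 s
Audio total: 512 + 640 = 1152 kbps = 1.152 Mbps.
Total bitrate: 4.152 Mbps.
File: 4.152 Mbps × 1440 s = 5978.9 Mb.
With 8% container overhead: ×1.08. → 6457.2 Mb.
At 8 Mbps: 6457.2 / 8 = 807.1 s ≈ 13.5 minutes.

13 minutes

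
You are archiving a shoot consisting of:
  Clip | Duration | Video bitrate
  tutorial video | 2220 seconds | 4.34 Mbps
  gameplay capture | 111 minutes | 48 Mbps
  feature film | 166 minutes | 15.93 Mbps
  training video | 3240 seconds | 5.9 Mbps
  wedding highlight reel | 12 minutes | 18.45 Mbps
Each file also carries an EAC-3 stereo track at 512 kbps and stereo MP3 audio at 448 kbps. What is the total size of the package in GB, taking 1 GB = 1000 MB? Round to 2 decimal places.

67.78 GB

Audio total: 512 + 448 = 960 kbps = 0.960 Mbps.
tutorial video: 5.300 Mbps × 2220 s = 11766.0 Mb
gameplay capture: 48.960 Mbps × 6660 s = 326073.6 Mb
feature film: 16.890 Mbps × 9960 s = 168224.4 Mb
training video: 6.860 Mbps × 3240 s = 22226.4 Mb
wedding highlight reel: 19.410 Mbps × 720 s = 13975.2 Mb
Total: 542265.6 Mb = 67783.2 MB.
= 67.78 GB.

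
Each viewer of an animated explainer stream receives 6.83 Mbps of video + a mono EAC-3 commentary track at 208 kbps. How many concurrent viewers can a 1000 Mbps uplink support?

142

Audio: 208 kbps = 0.208 Mbps.
Per-viewer media rate: 7.038 Mbps.
1000 Mbps = 1,000 Mbps; 1,000 / 7.038 = 142.09 → 142 viewers.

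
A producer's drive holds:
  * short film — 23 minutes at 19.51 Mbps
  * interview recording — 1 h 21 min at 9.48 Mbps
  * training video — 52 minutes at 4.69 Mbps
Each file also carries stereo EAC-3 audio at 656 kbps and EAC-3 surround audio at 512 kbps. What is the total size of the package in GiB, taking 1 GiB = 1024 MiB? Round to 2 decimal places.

11.47 GiB

Audio total: 656 + 512 = 1168 kbps = 1.168 Mbps.
short film: 20.678 Mbps × 1380 s = 28535.6 Mb
interview recording: 10.648 Mbps × 4860 s = 51749.3 Mb
training video: 5.858 Mbps × 3120 s = 18277.0 Mb
Total: 98561.9 Mb = 12320.2 MB.
= 11.47 GiB.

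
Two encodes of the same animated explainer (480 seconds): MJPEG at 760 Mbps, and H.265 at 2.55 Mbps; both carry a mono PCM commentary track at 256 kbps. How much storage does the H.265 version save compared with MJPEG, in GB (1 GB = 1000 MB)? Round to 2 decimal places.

45.45 GB

Audio: 256 kbps = 0.256 Mbps.
MJPEG: 760.256 Mbps × 480 s = 364922.9 Mb = 45.615 GB.
H.265: 2.806 Mbps × 480 s = 1346.9 Mb = 0.168 GB.
Saving: 45.615 − 0.168 = 45.447 GB.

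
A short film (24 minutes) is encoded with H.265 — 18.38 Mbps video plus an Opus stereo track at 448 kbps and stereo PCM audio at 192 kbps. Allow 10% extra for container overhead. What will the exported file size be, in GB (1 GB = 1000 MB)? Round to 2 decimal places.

24 min = 1440 s
Audio total: 448 + 192 = 640 kbps = 0.640 Mbps.
Total bitrate: 18.38 + 0.640 = 19.020 Mbps.
Stream data: 19.020 Mbps × 1440 s = 27388.8 Mb.
With 10% container overhead: ×1.10.
30,128 Mb ÷ 8 = 3,766 MB → 3.766 GB.

3.77 GB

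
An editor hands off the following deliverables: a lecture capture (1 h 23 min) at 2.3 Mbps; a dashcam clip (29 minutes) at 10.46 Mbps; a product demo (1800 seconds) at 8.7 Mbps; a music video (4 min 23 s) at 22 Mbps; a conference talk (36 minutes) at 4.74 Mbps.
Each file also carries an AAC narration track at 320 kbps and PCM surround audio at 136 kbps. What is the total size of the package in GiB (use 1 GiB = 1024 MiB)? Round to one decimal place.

7.7 GiB

Audio total: 320 + 136 = 456 kbps = 0.456 Mbps.
lecture capture: 2.756 Mbps × 4980 s = 13724.9 Mb
dashcam clip: 10.916 Mbps × 1740 s = 18993.8 Mb
product demo: 9.156 Mbps × 1800 s = 16480.8 Mb
music video: 22.456 Mbps × 263 s = 5905.9 Mb
conference talk: 5.196 Mbps × 2160 s = 11223.4 Mb
Total: 66328.8 Mb = 8291.1 MB.
= 7.722 GiB.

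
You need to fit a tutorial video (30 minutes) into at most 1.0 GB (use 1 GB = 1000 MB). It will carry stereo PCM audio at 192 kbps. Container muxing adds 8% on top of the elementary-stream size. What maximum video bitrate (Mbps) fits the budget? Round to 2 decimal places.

Budget: 1.0 GB = 8000.0 Mb.
Stream payload after overhead: 8000.0 / 1.08 = 7407.4 Mb.
30 min = 1800 s
Total bitrate budget: 7407.4 Mb / 1800 s = 4.115 Mbps.
Audio: 192 kbps = 0.192 Mbps.
Video: 4.115 − 0.192 = 3.923 Mbps.

3.92 Mbps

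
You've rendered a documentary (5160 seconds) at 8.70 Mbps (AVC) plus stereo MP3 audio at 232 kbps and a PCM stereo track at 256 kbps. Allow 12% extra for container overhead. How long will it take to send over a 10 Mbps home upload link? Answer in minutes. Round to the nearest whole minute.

88 minutes

Audio total: 232 + 256 = 488 kbps = 0.488 Mbps.
Total bitrate: 9.188 Mbps.
File: 9.188 Mbps × 5160 s = 47410.1 Mb.
With 12% container overhead: ×1.12. → 53099.3 Mb.
At 10 Mbps: 53099.3 / 10 = 5309.9 s ≈ 88.5 minutes.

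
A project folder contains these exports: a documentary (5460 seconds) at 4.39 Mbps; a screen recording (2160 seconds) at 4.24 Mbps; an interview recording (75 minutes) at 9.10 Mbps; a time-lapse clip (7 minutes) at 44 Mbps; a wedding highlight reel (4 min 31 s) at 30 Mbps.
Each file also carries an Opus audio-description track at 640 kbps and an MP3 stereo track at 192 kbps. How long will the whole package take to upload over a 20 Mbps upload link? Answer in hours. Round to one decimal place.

Audio total: 640 + 192 = 832 kbps = 0.832 Mbps.
documentary: 5.222 Mbps × 5460 s = 28512.1 Mb
screen recording: 5.072 Mbps × 2160 s = 10955.5 Mb
interview recording: 9.932 Mbps × 4500 s = 44694.0 Mb
time-lapse clip: 44.832 Mbps × 420 s = 18829.4 Mb
wedding highlight reel: 30.832 Mbps × 271 s = 8355.5 Mb
Total: 111346.6 Mb = 13918.3 MB.
At 20 Mbps: 111346.6 / 20 = 5567 s ≈ 1.55 hours.

1.5 hours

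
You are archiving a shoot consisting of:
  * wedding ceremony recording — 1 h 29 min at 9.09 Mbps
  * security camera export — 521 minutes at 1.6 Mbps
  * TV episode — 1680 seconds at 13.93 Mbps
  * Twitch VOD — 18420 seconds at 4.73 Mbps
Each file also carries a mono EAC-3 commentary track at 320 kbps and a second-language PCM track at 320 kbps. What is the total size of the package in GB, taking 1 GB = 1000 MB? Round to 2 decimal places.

30.67 GB

Audio total: 320 + 320 = 640 kbps = 0.640 Mbps.
wedding ceremony recording: 9.730 Mbps × 5340 s = 51958.2 Mb
security camera export: 2.240 Mbps × 31260 s = 70022.4 Mb
TV episode: 14.570 Mbps × 1680 s = 24477.6 Mb
Twitch VOD: 5.370 Mbps × 18420 s = 98915.4 Mb
Total: 245373.6 Mb = 30671.7 MB.
= 30.67 GB.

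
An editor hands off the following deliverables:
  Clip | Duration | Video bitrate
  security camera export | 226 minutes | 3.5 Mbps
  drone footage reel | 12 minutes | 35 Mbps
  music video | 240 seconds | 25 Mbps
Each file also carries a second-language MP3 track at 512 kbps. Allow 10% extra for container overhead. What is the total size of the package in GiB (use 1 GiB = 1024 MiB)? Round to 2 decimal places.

Audio: 512 kbps = 0.512 Mbps.
security camera export: 4.012 Mbps × 13560 s × 1.10 = 59843.0 Mb
drone footage reel: 35.512 Mbps × 720 s × 1.10 = 28125.5 Mb
music video: 25.512 Mbps × 240 s × 1.10 = 6735.2 Mb
Total: 94703.7 Mb = 11838.0 MB.
= 11.02 GiB.

11.02 GiB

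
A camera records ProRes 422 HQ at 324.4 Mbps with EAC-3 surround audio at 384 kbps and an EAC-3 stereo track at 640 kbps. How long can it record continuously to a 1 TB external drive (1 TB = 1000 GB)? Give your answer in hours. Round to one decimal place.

6.8 hours

Audio total: 384 + 640 = 1024 kbps = 1.024 Mbps.
Total bitrate: 324.4 + 1.024 = 325.424 Mbps.
Capacity: 1 TB = 8,000,000 Mb.
Recording time: 8,000,000 / 325.424 = 24,583 s ≈ 6.83 hours.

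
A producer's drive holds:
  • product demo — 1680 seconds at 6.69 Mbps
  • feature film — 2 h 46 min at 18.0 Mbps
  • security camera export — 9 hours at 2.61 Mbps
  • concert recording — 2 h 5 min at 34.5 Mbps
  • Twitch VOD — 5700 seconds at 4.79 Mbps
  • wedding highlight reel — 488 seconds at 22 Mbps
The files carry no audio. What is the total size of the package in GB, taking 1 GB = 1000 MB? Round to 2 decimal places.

product demo: 6.690 Mbps × 1680 s = 11239.2 Mb
feature film: 18.000 Mbps × 9960 s = 179280.0 Mb
security camera export: 2.610 Mbps × 32400 s = 84564.0 Mb
concert recording: 34.500 Mbps × 7500 s = 258750.0 Mb
Twitch VOD: 4.790 Mbps × 5700 s = 27303.0 Mb
wedding highlight reel: 22.000 Mbps × 488 s = 10736.0 Mb
Total: 571872.2 Mb = 71484.0 MB.
= 71.48 GB.

71.48 GB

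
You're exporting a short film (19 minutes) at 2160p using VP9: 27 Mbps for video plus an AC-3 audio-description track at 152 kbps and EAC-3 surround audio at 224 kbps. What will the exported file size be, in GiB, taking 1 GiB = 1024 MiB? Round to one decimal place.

3.6 GiB

19 min = 1140 s
Audio total: 152 + 224 = 376 kbps = 0.376 Mbps.
Total bitrate: 27 + 0.376 = 27.376 Mbps.
Stream data: 27.376 Mbps × 1140 s = 31208.6 Mb.
31,209 Mb = 3,901,080,000 bytes ÷ 1,073,741,824 = 3.633 GiB.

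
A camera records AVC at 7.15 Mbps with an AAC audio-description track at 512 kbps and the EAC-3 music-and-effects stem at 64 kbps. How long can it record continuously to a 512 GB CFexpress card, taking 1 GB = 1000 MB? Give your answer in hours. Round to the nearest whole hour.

147 hours

Audio total: 512 + 64 = 576 kbps = 0.576 Mbps.
Total bitrate: 7.15 + 0.576 = 7.726 Mbps.
Capacity: 512 GB = 4,096,000 Mb.
Recording time: 4,096,000 / 7.726 = 530,158 s ≈ 147 hours.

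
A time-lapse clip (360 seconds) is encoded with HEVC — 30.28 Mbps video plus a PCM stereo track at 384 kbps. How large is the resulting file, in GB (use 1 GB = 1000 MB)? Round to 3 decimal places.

Audio: 384 kbps = 0.384 Mbps.
Total bitrate: 30.28 + 0.384 = 30.664 Mbps.
Stream data: 30.664 Mbps × 360 s = 11039.0 Mb.
11,039 Mb ÷ 8 = 1,380 MB → 1.380 GB.

1.380 GB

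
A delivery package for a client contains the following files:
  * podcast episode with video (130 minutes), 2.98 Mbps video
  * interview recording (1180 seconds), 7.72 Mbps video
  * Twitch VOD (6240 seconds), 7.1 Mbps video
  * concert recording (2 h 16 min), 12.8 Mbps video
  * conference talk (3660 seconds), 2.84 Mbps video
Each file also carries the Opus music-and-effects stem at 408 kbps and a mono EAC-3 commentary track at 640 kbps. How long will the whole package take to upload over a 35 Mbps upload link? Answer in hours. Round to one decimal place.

Audio total: 408 + 640 = 1048 kbps = 1.048 Mbps.
podcast episode with video: 4.028 Mbps × 7800 s = 31418.4 Mb
interview recording: 8.768 Mbps × 1180 s = 10346.2 Mb
Twitch VOD: 8.148 Mbps × 6240 s = 50843.5 Mb
concert recording: 13.848 Mbps × 8160 s = 112999.7 Mb
conference talk: 3.888 Mbps × 3660 s = 14230.1 Mb
Total: 219837.9 Mb = 27479.7 MB.
At 35 Mbps: 219837.9 / 35 = 6281 s ≈ 1.74 hours.

1.7 hours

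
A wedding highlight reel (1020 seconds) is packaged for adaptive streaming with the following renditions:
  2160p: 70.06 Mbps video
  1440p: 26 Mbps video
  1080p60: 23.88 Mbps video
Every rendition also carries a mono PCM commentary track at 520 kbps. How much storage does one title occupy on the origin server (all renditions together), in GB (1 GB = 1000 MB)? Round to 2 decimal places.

15.49 GB

Audio: 520 kbps = 0.520 Mbps.
Sum of rendition bitrates: (70.06+0.520) + (26+0.520) + (23.88+0.520) = 121.500 Mbps.
× 1020 s = 123,930 Mb = 15,491 MB = 15.49 GB.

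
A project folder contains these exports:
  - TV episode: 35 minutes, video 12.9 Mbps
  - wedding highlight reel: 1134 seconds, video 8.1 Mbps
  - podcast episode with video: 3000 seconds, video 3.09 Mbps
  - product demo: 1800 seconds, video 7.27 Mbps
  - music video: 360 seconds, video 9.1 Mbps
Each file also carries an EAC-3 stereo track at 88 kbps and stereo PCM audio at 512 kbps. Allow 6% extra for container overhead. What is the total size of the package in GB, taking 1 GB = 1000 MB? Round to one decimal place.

Audio total: 88 + 512 = 600 kbps = 0.600 Mbps.
TV episode: 13.500 Mbps × 2100 s × 1.06 = 30051.0 Mb
wedding highlight reel: 8.700 Mbps × 1134 s × 1.06 = 10457.7 Mb
podcast episode with video: 3.690 Mbps × 3000 s × 1.06 = 11734.2 Mb
product demo: 7.870 Mbps × 1800 s × 1.06 = 15016.0 Mb
music video: 9.700 Mbps × 360 s × 1.06 = 3701.5 Mb
Total: 70960.4 Mb = 8870.1 MB.
= 8.870 GB.

8.9 GB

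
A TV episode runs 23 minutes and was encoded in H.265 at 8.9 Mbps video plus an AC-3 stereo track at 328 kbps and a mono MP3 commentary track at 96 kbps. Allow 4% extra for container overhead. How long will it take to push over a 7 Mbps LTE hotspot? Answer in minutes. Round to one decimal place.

23 min = 1380 s
Audio total: 328 + 96 = 424 kbps = 0.424 Mbps.
Total bitrate: 9.324 Mbps.
File: 9.324 Mbps × 1380 s = 12867.1 Mb.
With 4% container overhead: ×1.04. → 13381.8 Mb.
At 7 Mbps: 13381.8 / 7 = 1911.7 s ≈ 31.9 minutes.

31.9 minutes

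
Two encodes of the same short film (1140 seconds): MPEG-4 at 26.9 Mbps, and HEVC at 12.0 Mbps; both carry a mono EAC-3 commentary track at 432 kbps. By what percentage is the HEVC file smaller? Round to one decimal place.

54.5%

Audio: 432 kbps = 0.432 Mbps.
MPEG-4: 27.332 Mbps × 1140 s = 31158.5 Mb = 3.627 GiB.
HEVC: 12.432 Mbps × 1140 s = 14172.5 Mb = 1.650 GiB.
Reduction: (1 − 1.650/3.627) × 100 = 54.51%.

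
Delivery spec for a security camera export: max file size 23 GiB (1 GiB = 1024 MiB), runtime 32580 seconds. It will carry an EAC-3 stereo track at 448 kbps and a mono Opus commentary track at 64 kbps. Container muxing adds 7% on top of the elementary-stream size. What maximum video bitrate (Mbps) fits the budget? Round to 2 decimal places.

5.16 Mbps

Budget: 23 GiB = 197568.5 Mb.
Stream payload after overhead: 197568.5 / 1.07 = 184643.5 Mb.
Total bitrate budget: 184643.5 Mb / 32580 s = 5.667 Mbps.
Audio total: 448 + 64 = 512 kbps = 0.512 Mbps.
Video: 5.667 − 0.512 = 5.155 Mbps.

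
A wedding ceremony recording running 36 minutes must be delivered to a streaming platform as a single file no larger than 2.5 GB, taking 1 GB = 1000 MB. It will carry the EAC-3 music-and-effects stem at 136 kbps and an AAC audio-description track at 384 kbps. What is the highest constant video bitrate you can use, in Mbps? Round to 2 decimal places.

Budget: 2.5 GB = 20000.0 Mb.
36 min = 2160 s
Total bitrate budget: 20000.0 Mb / 2160 s = 9.259 Mbps.
Audio total: 136 + 384 = 520 kbps = 0.520 Mbps.
Video: 9.259 − 0.520 = 8.739 Mbps.

8.74 Mbps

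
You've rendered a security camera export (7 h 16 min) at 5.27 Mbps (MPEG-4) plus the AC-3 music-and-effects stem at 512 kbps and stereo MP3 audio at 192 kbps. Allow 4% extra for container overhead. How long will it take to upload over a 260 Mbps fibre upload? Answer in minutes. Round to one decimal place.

7 h 16 min = 436 min = 26160 s
Audio total: 512 + 192 = 704 kbps = 0.704 Mbps.
Total bitrate: 5.974 Mbps.
File: 5.974 Mbps × 26160 s = 156279.8 Mb.
With 4% container overhead: ×1.04. → 162531.0 Mb.
At 260 Mbps: 162531.0 / 260 = 625.1 s ≈ 10.4 minutes.

10.4 minutes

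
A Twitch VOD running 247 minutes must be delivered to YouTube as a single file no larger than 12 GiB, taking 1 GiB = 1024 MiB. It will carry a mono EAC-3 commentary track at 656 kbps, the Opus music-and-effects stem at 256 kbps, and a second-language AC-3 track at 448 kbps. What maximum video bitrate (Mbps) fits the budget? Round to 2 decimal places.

Budget: 12 GiB = 103079.2 Mb.
247 min = 14820 s
Total bitrate budget: 103079.2 Mb / 14820 s = 6.955 Mbps.
Audio total: 656 + 256 + 448 = 1360 kbps = 1.360 Mbps.
Video: 6.955 − 1.360 = 5.595 Mbps.

5.60 Mbps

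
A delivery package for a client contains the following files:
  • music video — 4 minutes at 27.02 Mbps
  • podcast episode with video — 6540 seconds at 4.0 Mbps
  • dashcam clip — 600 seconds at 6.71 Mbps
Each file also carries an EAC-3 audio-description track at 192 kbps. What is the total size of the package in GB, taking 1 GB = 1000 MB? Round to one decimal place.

Audio: 192 kbps = 0.192 Mbps.
music video: 27.212 Mbps × 240 s = 6530.9 Mb
podcast episode with video: 4.192 Mbps × 6540 s = 27415.7 Mb
dashcam clip: 6.902 Mbps × 600 s = 4141.2 Mb
Total: 38087.8 Mb = 4761.0 MB.
= 4.761 GB.

4.8 GB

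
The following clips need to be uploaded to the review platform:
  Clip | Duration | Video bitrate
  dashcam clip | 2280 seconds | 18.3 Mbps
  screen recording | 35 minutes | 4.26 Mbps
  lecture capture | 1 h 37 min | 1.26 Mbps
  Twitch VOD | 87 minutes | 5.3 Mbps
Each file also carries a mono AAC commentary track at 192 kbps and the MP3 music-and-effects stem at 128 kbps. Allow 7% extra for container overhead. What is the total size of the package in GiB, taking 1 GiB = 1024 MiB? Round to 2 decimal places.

11.29 GiB

Audio total: 192 + 128 = 320 kbps = 0.320 Mbps.
dashcam clip: 18.620 Mbps × 2280 s × 1.07 = 45425.4 Mb
screen recording: 4.580 Mbps × 2100 s × 1.07 = 10291.3 Mb
lecture capture: 1.580 Mbps × 5820 s × 1.07 = 9839.3 Mb
Twitch VOD: 5.620 Mbps × 5220 s × 1.07 = 31389.9 Mb
Total: 96945.9 Mb = 12118.2 MB.
= 11.29 GiB.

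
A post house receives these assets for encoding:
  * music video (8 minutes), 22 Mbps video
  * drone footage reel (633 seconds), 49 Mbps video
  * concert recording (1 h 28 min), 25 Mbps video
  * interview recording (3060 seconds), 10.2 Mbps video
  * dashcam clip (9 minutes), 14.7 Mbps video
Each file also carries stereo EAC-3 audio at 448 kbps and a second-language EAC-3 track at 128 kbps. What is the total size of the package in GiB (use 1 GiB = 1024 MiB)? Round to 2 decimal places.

Audio total: 448 + 128 = 576 kbps = 0.576 Mbps.
music video: 22.576 Mbps × 480 s = 10836.5 Mb
drone footage reel: 49.576 Mbps × 633 s = 31381.6 Mb
concert recording: 25.576 Mbps × 5280 s = 135041.3 Mb
interview recording: 10.776 Mbps × 3060 s = 32974.6 Mb
dashcam clip: 15.276 Mbps × 540 s = 8249.0 Mb
Total: 218483.0 Mb = 27310.4 MB.
= 25.43 GiB.

25.43 GiB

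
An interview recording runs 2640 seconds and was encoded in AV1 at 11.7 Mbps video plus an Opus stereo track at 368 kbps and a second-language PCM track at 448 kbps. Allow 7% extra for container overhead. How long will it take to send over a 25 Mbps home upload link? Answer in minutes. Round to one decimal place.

Audio total: 368 + 448 = 816 kbps = 0.816 Mbps.
Total bitrate: 12.516 Mbps.
File: 12.516 Mbps × 2640 s = 33042.2 Mb.
With 7% container overhead: ×1.07. → 35355.2 Mb.
At 25 Mbps: 35355.2 / 25 = 1414.2 s ≈ 23.6 minutes.

23.6 minutes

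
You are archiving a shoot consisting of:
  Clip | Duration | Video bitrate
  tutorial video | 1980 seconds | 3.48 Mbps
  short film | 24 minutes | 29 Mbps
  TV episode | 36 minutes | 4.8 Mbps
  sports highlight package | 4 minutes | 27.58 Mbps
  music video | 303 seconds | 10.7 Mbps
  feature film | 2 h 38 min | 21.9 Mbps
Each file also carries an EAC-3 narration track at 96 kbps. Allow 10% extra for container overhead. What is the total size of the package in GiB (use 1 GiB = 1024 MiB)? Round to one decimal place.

Audio: 96 kbps = 0.096 Mbps.
tutorial video: 3.576 Mbps × 1980 s × 1.10 = 7788.5 Mb
short film: 29.096 Mbps × 1440 s × 1.10 = 46088.1 Mb
TV episode: 4.896 Mbps × 2160 s × 1.10 = 11632.9 Mb
sports highlight package: 27.676 Mbps × 240 s × 1.10 = 7306.5 Mb
music video: 10.796 Mbps × 303 s × 1.10 = 3598.3 Mb
feature film: 21.996 Mbps × 9480 s × 1.10 = 229374.3 Mb
Total: 305788.5 Mb = 38223.6 MB.
= 35.60 GiB.

35.6 GiB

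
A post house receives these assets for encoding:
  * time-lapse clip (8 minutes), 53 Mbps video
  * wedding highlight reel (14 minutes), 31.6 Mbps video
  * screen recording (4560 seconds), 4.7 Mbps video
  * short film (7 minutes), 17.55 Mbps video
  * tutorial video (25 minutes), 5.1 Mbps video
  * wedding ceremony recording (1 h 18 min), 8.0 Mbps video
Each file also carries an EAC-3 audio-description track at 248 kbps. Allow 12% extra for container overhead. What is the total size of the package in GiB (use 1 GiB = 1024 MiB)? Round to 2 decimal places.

16.82 GiB

Audio: 248 kbps = 0.248 Mbps.
time-lapse clip: 53.248 Mbps × 480 s × 1.12 = 28626.1 Mb
wedding highlight reel: 31.848 Mbps × 840 s × 1.12 = 29962.6 Mb
screen recording: 4.948 Mbps × 4560 s × 1.12 = 25270.4 Mb
short film: 17.798 Mbps × 420 s × 1.12 = 8372.2 Mb
tutorial video: 5.348 Mbps × 1500 s × 1.12 = 8984.6 Mb
wedding ceremony recording: 8.248 Mbps × 4680 s × 1.12 = 43232.7 Mb
Total: 144448.7 Mb = 18056.1 MB.
= 16.82 GiB.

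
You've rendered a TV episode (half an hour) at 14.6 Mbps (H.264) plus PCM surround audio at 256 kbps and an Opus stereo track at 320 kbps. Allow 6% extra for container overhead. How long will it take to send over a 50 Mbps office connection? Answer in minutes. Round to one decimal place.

30 min = 1800 s
Audio total: 256 + 320 = 576 kbps = 0.576 Mbps.
Total bitrate: 15.176 Mbps.
File: 15.176 Mbps × 1800 s = 27316.8 Mb.
With 6% container overhead: ×1.06. → 28955.8 Mb.
At 50 Mbps: 28955.8 / 50 = 579.1 s ≈ 9.65 minutes.

9.7 minutes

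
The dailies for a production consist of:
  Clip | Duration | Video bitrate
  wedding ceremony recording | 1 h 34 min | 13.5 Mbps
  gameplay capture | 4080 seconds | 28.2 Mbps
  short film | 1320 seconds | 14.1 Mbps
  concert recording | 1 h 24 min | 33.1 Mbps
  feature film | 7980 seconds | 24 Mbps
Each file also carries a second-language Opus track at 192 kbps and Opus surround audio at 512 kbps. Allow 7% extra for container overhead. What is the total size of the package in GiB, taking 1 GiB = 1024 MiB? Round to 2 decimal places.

Audio total: 192 + 512 = 704 kbps = 0.704 Mbps.
wedding ceremony recording: 14.204 Mbps × 5640 s × 1.07 = 85718.3 Mb
gameplay capture: 28.904 Mbps × 4080 s × 1.07 = 126183.3 Mb
short film: 14.804 Mbps × 1320 s × 1.07 = 20909.2 Mb
concert recording: 33.804 Mbps × 5040 s × 1.07 = 182298.2 Mb
feature film: 24.704 Mbps × 7980 s × 1.07 = 210937.6 Mb
Total: 626046.6 Mb = 78255.8 MB.
= 72.88 GiB.

72.88 GiB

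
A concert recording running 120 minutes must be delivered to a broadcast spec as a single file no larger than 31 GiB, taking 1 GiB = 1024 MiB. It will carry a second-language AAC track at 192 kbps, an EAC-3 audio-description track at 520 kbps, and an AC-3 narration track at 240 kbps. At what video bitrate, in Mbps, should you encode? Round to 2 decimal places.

36.03 Mbps

Budget: 31 GiB = 266288.0 Mb.
120 min = 7200 s
Total bitrate budget: 266288.0 Mb / 7200 s = 36.984 Mbps.
Audio total: 192 + 520 + 240 = 952 kbps = 0.952 Mbps.
Video: 36.984 − 0.952 = 36.032 Mbps.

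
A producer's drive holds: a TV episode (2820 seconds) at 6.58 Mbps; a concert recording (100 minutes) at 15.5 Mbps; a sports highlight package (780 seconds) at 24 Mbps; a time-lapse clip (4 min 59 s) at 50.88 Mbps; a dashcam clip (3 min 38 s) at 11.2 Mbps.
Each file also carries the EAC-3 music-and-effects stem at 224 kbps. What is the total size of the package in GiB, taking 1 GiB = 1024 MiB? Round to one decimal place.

17.5 GiB

Audio: 224 kbps = 0.224 Mbps.
TV episode: 6.804 Mbps × 2820 s = 19187.3 Mb
concert recording: 15.724 Mbps × 6000 s = 94344.0 Mb
sports highlight package: 24.224 Mbps × 780 s = 18894.7 Mb
time-lapse clip: 51.104 Mbps × 299 s = 15280.1 Mb
dashcam clip: 11.424 Mbps × 218 s = 2490.4 Mb
Total: 150196.5 Mb = 18774.6 MB.
= 17.49 GiB.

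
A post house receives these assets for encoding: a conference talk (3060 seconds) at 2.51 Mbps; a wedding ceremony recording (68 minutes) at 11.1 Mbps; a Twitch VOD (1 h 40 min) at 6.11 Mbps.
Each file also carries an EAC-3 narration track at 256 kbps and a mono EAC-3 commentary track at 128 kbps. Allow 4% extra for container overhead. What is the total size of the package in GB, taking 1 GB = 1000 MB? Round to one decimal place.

12.3 GB

Audio total: 256 + 128 = 384 kbps = 0.384 Mbps.
conference talk: 2.894 Mbps × 3060 s × 1.04 = 9209.9 Mb
wedding ceremony recording: 11.484 Mbps × 4080 s × 1.04 = 48728.9 Mb
Twitch VOD: 6.494 Mbps × 6000 s × 1.04 = 40522.6 Mb
Total: 98461.3 Mb = 12307.7 MB.
= 12.31 GB.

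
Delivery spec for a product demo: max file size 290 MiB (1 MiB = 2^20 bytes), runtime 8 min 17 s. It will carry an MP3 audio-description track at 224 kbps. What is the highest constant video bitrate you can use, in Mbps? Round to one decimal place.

4.7 Mbps

Budget: 290 MiB = 2432.7 Mb.
8 min 17 s = 497 s
Total bitrate budget: 2432.7 Mb / 497 s = 4.895 Mbps.
Audio: 224 kbps = 0.224 Mbps.
Video: 4.895 − 0.224 = 4.671 Mbps.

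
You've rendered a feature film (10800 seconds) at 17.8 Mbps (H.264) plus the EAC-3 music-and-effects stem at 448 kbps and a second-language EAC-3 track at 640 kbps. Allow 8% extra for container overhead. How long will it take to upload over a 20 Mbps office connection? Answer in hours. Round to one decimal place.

Audio total: 448 + 640 = 1088 kbps = 1.088 Mbps.
Total bitrate: 18.888 Mbps.
File: 18.888 Mbps × 10800 s = 203990.4 Mb.
With 8% container overhead: ×1.08. → 220309.6 Mb.
At 20 Mbps: 220309.6 / 20 = 11015.5 s ≈ 3.06 hours.

3.1 hours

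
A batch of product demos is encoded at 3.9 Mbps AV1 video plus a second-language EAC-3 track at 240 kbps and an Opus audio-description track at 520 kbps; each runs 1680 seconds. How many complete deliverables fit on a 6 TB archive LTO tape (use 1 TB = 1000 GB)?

6131

Audio total: 240 + 520 = 760 kbps = 0.760 Mbps.
Total bitrate: 4.660 Mbps.
Per item: 4.660 Mbps × 1680 s = 7,829 Mb = 978.6 MB.
Capacity: 6 TB = 48,000,000 Mb; 6131.21 items → 6131 complete.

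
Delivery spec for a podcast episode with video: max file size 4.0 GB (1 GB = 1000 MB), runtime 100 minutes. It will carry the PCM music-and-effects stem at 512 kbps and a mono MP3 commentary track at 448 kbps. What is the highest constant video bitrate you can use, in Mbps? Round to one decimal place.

Budget: 4.0 GB = 32000.0 Mb.
100 min = 6000 s
Total bitrate budget: 32000.0 Mb / 6000 s = 5.333 Mbps.
Audio total: 512 + 448 = 960 kbps = 0.960 Mbps.
Video: 5.333 − 0.960 = 4.373 Mbps.

4.4 Mbps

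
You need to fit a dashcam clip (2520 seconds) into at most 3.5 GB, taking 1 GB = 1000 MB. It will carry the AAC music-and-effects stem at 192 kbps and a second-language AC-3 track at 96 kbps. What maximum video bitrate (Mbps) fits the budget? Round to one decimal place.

Budget: 3.5 GB = 28000.0 Mb.
Total bitrate budget: 28000.0 Mb / 2520 s = 11.111 Mbps.
Audio total: 192 + 96 = 288 kbps = 0.288 Mbps.
Video: 11.111 − 0.288 = 10.823 Mbps.

10.8 Mbps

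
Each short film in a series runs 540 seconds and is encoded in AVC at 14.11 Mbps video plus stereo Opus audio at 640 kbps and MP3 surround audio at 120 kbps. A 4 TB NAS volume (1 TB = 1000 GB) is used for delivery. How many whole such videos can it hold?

3985

Audio total: 640 + 120 = 760 kbps = 0.760 Mbps.
Total bitrate: 14.870 Mbps.
Per item: 14.870 Mbps × 540 s = 8,030 Mb = 1,004 MB.
Capacity: 4 TB = 32,000,000 Mb; 3985.16 items → 3985 complete.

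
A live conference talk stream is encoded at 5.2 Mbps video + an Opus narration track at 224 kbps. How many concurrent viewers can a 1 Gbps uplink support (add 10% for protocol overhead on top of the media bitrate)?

Audio: 224 kbps = 0.224 Mbps.
Per-viewer media rate: 5.424 Mbps.
On the wire with 10% overhead: 5.966 Mbps.
1 Gbps = 1,000 Mbps; 1,000 / 5.966 = 167.61 → 167 viewers.

167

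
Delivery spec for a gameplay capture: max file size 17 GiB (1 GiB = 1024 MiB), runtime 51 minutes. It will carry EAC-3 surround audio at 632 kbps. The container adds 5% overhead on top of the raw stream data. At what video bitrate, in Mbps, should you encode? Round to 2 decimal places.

Budget: 17 GiB = 146028.9 Mb.
Stream payload after overhead: 146028.9 / 1.05 = 139075.1 Mb.
51 min = 3060 s
Total bitrate budget: 139075.1 Mb / 3060 s = 45.449 Mbps.
Audio: 632 kbps = 0.632 Mbps.
Video: 45.449 − 0.632 = 44.817 Mbps.

44.82 Mbps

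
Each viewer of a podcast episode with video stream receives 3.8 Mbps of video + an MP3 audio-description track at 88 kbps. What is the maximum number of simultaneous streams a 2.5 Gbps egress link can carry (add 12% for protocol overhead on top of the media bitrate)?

574

Audio: 88 kbps = 0.088 Mbps.
Per-viewer media rate: 3.888 Mbps.
On the wire with 12% overhead: 4.355 Mbps.
2.5 Gbps = 2,500 Mbps; 2,500 / 4.355 = 574.11 → 574 viewers.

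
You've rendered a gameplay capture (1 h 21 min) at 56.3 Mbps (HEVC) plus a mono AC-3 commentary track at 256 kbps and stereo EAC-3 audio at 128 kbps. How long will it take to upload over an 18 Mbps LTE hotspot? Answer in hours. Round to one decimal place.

1 h 21 min = 81 min = 4860 s
Audio total: 256 + 128 = 384 kbps = 0.384 Mbps.
Total bitrate: 56.684 Mbps.
File: 56.684 Mbps × 4860 s = 275484.2 Mb.
At 18 Mbps: 275484.2 / 18 = 15304.7 s ≈ 4.25 hours.

4.3 hours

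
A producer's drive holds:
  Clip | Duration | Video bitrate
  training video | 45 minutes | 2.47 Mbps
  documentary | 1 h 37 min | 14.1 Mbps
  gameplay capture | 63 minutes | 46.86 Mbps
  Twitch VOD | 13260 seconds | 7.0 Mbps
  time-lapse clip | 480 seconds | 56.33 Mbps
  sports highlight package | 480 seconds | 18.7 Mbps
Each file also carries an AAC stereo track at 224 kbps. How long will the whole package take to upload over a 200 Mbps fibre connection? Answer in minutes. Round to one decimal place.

Audio: 224 kbps = 0.224 Mbps.
training video: 2.694 Mbps × 2700 s = 7273.8 Mb
documentary: 14.324 Mbps × 5820 s = 83365.7 Mb
gameplay capture: 47.084 Mbps × 3780 s = 177977.5 Mb
Twitch VOD: 7.224 Mbps × 13260 s = 95790.2 Mb
time-lapse clip: 56.554 Mbps × 480 s = 27145.9 Mb
sports highlight package: 18.924 Mbps × 480 s = 9083.5 Mb
Total: 400636.7 Mb = 50079.6 MB.
At 200 Mbps: 400636.7 / 200 = 2003 s ≈ 33.4 minutes.

33.4 minutes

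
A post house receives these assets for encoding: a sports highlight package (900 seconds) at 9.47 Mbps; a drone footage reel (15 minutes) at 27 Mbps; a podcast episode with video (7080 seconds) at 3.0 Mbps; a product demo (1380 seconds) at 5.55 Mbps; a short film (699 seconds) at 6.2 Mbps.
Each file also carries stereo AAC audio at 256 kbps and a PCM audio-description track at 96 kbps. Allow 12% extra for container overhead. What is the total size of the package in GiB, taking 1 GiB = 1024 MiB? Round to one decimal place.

9.1 GiB

Audio total: 256 + 96 = 352 kbps = 0.352 Mbps.
sports highlight package: 9.822 Mbps × 900 s × 1.12 = 9900.6 Mb
drone footage reel: 27.352 Mbps × 900 s × 1.12 = 27570.8 Mb
podcast episode with video: 3.352 Mbps × 7080 s × 1.12 = 26580.0 Mb
product demo: 5.902 Mbps × 1380 s × 1.12 = 9122.1 Mb
short film: 6.552 Mbps × 699 s × 1.12 = 5129.4 Mb
Total: 78303.0 Mb = 9787.9 MB.
= 9.116 GiB.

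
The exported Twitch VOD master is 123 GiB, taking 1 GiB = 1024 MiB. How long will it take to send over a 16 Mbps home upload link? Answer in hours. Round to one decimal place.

18.3 hours

File: 123 GiB = 1056562.0 Mb.
At 16 Mbps: 1056562.0 / 16 = 66035.1 s ≈ 18.3 hours.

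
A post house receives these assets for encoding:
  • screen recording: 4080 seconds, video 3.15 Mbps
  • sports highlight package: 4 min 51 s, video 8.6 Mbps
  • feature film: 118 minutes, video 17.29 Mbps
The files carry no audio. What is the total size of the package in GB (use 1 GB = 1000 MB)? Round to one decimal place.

17.2 GB

screen recording: 3.150 Mbps × 4080 s = 12852.0 Mb
sports highlight package: 8.600 Mbps × 291 s = 2502.6 Mb
feature film: 17.290 Mbps × 7080 s = 122413.2 Mb
Total: 137767.8 Mb = 17221.0 MB.
= 17.22 GB.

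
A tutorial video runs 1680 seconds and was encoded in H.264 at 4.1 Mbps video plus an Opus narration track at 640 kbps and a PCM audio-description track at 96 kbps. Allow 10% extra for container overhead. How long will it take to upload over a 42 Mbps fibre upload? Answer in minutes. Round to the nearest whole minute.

Audio total: 640 + 96 = 736 kbps = 0.736 Mbps.
Total bitrate: 4.836 Mbps.
File: 4.836 Mbps × 1680 s = 8124.5 Mb.
With 10% container overhead: ×1.10. → 8936.9 Mb.
At 42 Mbps: 8936.9 / 42 = 212.8 s ≈ 3.55 minutes.

4 minutes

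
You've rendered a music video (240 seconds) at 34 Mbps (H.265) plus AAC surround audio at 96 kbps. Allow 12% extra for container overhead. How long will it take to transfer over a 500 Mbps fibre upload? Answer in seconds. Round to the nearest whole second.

Audio: 96 kbps = 0.096 Mbps.
Total bitrate: 34.096 Mbps.
File: 34.096 Mbps × 240 s = 8183.0 Mb.
With 12% container overhead: ×1.12. → 9165.0 Mb.
At 500 Mbps: 9165.0 / 500 = 18.3 s ≈ 18.3 seconds.

18 seconds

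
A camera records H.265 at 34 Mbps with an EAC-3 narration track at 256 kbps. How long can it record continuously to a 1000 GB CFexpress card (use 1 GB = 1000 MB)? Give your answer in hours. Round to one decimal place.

64.9 hours

Audio: 256 kbps = 0.256 Mbps.
Total bitrate: 34 + 0.256 = 34.256 Mbps.
Capacity: 1000 GB = 8,000,000 Mb.
Recording time: 8,000,000 / 34.256 = 233,536 s ≈ 64.9 hours.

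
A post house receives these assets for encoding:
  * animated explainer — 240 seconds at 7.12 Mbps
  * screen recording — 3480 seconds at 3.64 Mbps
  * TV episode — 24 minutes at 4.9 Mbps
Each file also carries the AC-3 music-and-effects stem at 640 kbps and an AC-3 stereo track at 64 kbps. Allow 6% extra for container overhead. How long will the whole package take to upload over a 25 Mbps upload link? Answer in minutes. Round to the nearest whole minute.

18 minutes

Audio total: 640 + 64 = 704 kbps = 0.704 Mbps.
animated explainer: 7.824 Mbps × 240 s × 1.06 = 1990.4 Mb
screen recording: 4.344 Mbps × 3480 s × 1.06 = 16024.1 Mb
TV episode: 5.604 Mbps × 1440 s × 1.06 = 8553.9 Mb
Total: 26568.5 Mb = 3321.1 MB.
At 25 Mbps: 26568.5 / 25 = 1063 s ≈ 17.7 minutes.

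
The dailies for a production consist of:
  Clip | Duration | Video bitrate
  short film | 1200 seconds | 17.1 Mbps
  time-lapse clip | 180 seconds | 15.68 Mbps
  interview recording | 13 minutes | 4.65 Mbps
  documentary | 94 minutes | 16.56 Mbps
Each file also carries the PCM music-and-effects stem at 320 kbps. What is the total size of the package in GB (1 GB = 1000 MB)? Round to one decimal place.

Audio: 320 kbps = 0.320 Mbps.
short film: 17.420 Mbps × 1200 s = 20904.0 Mb
time-lapse clip: 16.000 Mbps × 180 s = 2880.0 Mb
interview recording: 4.970 Mbps × 780 s = 3876.6 Mb
documentary: 16.880 Mbps × 5640 s = 95203.2 Mb
Total: 122863.8 Mb = 15358.0 MB.
= 15.36 GB.

15.4 GB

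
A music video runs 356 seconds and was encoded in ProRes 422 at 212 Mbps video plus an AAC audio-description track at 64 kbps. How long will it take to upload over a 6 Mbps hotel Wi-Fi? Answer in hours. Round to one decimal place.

Audio: 64 kbps = 0.064 Mbps.
Total bitrate: 212.064 Mbps.
File: 212.064 Mbps × 356 s = 75494.8 Mb.
At 6 Mbps: 75494.8 / 6 = 12582.5 s ≈ 3.5 hours.

3.5 hours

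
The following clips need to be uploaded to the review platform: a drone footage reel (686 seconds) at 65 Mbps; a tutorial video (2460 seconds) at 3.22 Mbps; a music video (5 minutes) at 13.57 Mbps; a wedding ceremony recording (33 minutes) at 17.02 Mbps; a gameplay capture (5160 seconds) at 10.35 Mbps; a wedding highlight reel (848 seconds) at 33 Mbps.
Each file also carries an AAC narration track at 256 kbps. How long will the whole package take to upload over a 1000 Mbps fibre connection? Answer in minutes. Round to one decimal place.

2.9 minutes

Audio: 256 kbps = 0.256 Mbps.
drone footage reel: 65.256 Mbps × 686 s = 44765.6 Mb
tutorial video: 3.476 Mbps × 2460 s = 8551.0 Mb
music video: 13.826 Mbps × 300 s = 4147.8 Mb
wedding ceremony recording: 17.276 Mbps × 1980 s = 34206.5 Mb
gameplay capture: 10.606 Mbps × 5160 s = 54727.0 Mb
wedding highlight reel: 33.256 Mbps × 848 s = 28201.1 Mb
Total: 174598.9 Mb = 21824.9 MB.
At 1000 Mbps: 174598.9 / 1000 = 175 s ≈ 2.91 minutes.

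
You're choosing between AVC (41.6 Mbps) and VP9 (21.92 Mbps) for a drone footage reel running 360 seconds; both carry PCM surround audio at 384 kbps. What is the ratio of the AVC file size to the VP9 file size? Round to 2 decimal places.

1.88

Audio: 384 kbps = 0.384 Mbps.
AVC: 41.984 Mbps × 360 s = 15114.2 Mb = 1.889 GB.
VP9: 22.304 Mbps × 360 s = 8029.4 Mb = 1.004 GB.
Ratio: 1.889 / 1.004 = 1.882.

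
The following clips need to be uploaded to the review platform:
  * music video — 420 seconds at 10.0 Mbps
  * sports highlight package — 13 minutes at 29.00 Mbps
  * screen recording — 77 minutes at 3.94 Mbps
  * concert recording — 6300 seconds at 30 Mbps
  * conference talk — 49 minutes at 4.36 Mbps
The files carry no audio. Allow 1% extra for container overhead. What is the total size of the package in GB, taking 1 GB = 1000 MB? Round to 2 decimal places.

31.16 GB

music video: 10.000 Mbps × 420 s × 1.01 = 4242.0 Mb
sports highlight package: 29.000 Mbps × 780 s × 1.01 = 22846.2 Mb
screen recording: 3.940 Mbps × 4620 s × 1.01 = 18384.8 Mb
concert recording: 30.000 Mbps × 6300 s × 1.01 = 190890.0 Mb
conference talk: 4.360 Mbps × 2940 s × 1.01 = 12946.6 Mb
Total: 249309.6 Mb = 31163.7 MB.
= 31.16 GB.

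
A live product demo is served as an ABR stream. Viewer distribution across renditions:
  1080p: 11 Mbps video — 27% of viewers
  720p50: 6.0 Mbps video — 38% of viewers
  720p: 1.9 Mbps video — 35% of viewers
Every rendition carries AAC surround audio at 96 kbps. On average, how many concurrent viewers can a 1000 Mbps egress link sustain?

166

Audio: 96 kbps = 0.096 Mbps.
Average per-viewer bitrate: 0.27×11.096 + 0.38×6.096 + 0.35×1.996 = 6.011 Mbps.
1000 Mbps = 1,000 Mbps; 1,000 / 6.011 = 166.36 → 166.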